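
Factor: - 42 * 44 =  - 2^3*3^1 * 7^1 * 11^1 = - 1848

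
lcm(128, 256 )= 256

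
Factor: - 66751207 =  - 2543^1*26249^1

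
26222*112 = 2936864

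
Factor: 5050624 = 2^8*109^1 * 181^1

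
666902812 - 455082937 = 211819875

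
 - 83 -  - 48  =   - 35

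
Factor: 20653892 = 2^2*7^2  *167^1*631^1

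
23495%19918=3577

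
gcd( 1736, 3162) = 62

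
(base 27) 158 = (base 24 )1C8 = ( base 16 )368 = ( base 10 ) 872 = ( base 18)2C8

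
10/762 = 5/381= 0.01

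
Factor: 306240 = 2^6*3^1*5^1*11^1*29^1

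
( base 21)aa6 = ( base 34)402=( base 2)1001000010010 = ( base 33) 486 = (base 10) 4626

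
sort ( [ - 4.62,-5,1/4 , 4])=[ - 5, - 4.62,1/4,4]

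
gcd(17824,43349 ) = 1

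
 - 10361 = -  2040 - 8321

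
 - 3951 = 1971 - 5922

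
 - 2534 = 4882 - 7416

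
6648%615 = 498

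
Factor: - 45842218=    - 2^1 * 1193^1 *19213^1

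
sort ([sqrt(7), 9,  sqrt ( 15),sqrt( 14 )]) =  [ sqrt(7), sqrt(14), sqrt( 15 ), 9]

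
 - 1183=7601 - 8784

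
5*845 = 4225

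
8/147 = 8/147 = 0.05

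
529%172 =13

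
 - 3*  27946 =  - 83838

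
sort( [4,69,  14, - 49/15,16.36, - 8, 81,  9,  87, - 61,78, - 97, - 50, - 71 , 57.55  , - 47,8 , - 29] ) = [ -97, - 71, - 61,-50 , - 47 , -29, - 8, - 49/15,4,8, 9,14,16.36, 57.55,69,78,81,87 ] 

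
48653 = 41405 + 7248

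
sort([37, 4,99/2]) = [ 4, 37,99/2] 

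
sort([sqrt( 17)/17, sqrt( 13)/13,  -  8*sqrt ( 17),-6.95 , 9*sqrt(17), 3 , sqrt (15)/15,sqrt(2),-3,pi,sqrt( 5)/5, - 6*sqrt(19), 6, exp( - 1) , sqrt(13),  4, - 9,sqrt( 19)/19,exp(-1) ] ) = [ - 8*sqrt( 17) , - 6 * sqrt( 19) ,  -  9 ,-6.95 , - 3, sqrt( 19 ) /19, sqrt( 17)/17,sqrt(15)/15, sqrt (13)/13,exp ( - 1 ), exp(-1) , sqrt(5)/5 , sqrt(2),  3 , pi , sqrt (13),  4, 6, 9*sqrt ( 17) ] 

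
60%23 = 14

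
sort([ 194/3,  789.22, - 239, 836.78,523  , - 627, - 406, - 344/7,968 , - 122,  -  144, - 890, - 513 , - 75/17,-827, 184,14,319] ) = [-890 , - 827, - 627,  -  513, -406, - 239,-144, - 122, - 344/7, - 75/17  ,  14,194/3, 184, 319,523, 789.22,836.78 , 968]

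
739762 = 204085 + 535677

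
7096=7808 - 712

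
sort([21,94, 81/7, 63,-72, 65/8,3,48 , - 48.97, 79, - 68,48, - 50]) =[  -  72, - 68,-50, - 48.97 , 3, 65/8,81/7, 21, 48,48, 63, 79, 94]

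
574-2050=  - 1476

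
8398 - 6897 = 1501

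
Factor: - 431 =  - 431^1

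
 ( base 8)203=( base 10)131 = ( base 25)56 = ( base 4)2003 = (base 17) 7c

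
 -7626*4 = -30504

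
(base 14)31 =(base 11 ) 3A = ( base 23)1K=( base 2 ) 101011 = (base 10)43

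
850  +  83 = 933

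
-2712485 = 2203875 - 4916360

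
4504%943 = 732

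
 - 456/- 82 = 228/41 = 5.56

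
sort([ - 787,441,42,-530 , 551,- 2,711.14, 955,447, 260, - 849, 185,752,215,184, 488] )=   [ - 849,  -  787 , - 530, - 2, 42,184, 185,215,260,441,447,488,551,711.14,752,955 ]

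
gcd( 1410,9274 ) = 2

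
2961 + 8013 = 10974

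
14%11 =3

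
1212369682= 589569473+622800209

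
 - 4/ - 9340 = 1/2335= 0.00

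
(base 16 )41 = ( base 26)2D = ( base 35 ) 1U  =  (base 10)65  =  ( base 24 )2H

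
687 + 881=1568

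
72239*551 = 39803689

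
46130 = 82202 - 36072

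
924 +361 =1285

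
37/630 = 37/630 = 0.06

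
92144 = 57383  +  34761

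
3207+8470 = 11677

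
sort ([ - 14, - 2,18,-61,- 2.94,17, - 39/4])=[ - 61, -14,  -  39/4, - 2.94,-2, 17 , 18]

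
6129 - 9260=-3131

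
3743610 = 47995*78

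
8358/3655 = 2 + 1048/3655 = 2.29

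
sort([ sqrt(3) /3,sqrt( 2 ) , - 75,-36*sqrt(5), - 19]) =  [-36*sqrt(5 ), - 75,-19,sqrt( 3 )/3, sqrt(2 ) ]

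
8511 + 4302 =12813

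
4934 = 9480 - 4546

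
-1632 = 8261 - 9893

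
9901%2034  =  1765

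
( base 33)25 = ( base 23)32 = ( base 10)71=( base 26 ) 2J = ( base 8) 107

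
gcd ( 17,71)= 1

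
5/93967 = 5/93967 = 0.00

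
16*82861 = 1325776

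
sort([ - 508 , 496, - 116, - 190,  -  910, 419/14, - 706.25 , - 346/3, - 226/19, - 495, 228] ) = [ - 910,- 706.25 , - 508,  -  495, - 190, - 116 ,- 346/3, - 226/19, 419/14,228,496 ] 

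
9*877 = 7893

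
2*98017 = 196034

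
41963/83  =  505  +  48/83= 505.58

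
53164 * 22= 1169608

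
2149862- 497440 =1652422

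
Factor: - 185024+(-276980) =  - 2^2*19^1*6079^1 =- 462004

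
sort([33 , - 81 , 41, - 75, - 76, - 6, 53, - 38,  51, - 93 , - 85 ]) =[ - 93, - 85, - 81, -76, - 75, - 38, - 6,  33,41,51,53]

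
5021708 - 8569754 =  -3548046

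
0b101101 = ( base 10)45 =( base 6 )113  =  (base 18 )29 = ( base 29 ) 1G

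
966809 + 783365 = 1750174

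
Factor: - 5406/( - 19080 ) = 2^( - 2 )*3^( - 1 ) * 5^( - 1 )*17^1 = 17/60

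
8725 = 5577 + 3148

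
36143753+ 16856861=53000614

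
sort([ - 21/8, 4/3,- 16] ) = [ - 16, - 21/8,4/3]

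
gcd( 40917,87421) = 1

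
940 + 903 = 1843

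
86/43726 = 43/21863 = 0.00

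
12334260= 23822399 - 11488139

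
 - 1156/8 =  - 145 + 1/2 = - 144.50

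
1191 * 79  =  94089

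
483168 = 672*719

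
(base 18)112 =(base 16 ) 158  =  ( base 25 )dj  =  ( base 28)c8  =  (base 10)344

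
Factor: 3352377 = 3^1*7^1*61^1*2617^1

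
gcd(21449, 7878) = 1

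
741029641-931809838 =-190780197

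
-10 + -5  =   - 15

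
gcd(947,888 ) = 1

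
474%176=122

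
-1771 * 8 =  - 14168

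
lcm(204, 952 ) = 2856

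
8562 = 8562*1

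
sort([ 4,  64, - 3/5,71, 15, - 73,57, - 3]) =[ -73,  -  3, - 3/5,4,15, 57,64, 71 ] 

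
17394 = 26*669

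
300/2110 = 30/211 = 0.14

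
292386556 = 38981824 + 253404732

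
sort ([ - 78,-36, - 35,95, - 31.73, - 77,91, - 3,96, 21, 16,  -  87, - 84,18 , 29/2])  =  [ - 87, - 84, - 78, - 77, - 36, - 35, - 31.73, - 3, 29/2,16,18, 21,91, 95,96]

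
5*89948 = 449740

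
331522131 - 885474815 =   -  553952684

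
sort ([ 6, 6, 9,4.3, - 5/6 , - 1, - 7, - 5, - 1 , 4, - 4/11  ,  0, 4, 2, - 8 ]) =[ - 8, - 7, - 5,-1, - 1, - 5/6, - 4/11, 0,2, 4, 4,4.3, 6, 6,9]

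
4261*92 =392012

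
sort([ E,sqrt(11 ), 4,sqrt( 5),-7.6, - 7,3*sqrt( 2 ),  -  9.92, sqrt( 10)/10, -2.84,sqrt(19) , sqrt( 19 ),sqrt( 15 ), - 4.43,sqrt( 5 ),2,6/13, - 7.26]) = [  -  9.92, - 7.6,  -  7.26, - 7, - 4.43,-2.84, sqrt( 10)/10,6/13,  2,sqrt (5), sqrt ( 5),E,sqrt(11), sqrt ( 15 ), 4,3*sqrt(2 ),sqrt(19),sqrt (19)]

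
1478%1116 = 362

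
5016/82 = 2508/41 = 61.17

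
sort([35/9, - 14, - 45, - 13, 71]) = [ - 45 , - 14 , - 13 , 35/9,71 ]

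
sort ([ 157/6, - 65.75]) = [ - 65.75,157/6] 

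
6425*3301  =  21208925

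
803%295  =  213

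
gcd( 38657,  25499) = 43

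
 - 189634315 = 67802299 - 257436614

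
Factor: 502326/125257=774/193=2^1*3^2*43^1*193^( - 1)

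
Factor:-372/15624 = -1/42 = - 2^( - 1)*3^(-1 )*7^ ( - 1)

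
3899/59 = 3899/59 = 66.08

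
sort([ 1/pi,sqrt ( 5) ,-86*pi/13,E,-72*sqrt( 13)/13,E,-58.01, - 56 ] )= [ - 58.01,-56,  -  86*pi/13,-72*sqrt( 13 ) /13 , 1/pi,sqrt( 5),E,E]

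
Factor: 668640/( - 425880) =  - 796/507 = - 2^2*3^ ( - 1)*13^ ( - 2) * 199^1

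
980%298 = 86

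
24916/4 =6229= 6229.00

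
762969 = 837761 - 74792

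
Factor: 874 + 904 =1778 = 2^1*7^1 * 127^1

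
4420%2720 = 1700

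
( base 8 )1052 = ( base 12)3a2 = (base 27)ke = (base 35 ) ft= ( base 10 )554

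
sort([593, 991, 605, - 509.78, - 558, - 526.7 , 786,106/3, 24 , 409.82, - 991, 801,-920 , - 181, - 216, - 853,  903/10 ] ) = [ - 991 , - 920,-853 , - 558, - 526.7, - 509.78,-216, - 181, 24,106/3,903/10, 409.82,593,605,  786 , 801,  991]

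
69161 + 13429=82590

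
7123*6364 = 45330772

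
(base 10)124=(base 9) 147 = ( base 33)3p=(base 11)103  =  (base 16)7c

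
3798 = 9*422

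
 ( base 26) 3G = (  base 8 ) 136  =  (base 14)6A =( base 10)94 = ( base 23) 42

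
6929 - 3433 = 3496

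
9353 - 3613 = 5740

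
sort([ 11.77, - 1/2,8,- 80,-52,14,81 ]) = [-80 , - 52, - 1/2, 8, 11.77,14,81] 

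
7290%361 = 70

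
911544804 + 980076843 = 1891621647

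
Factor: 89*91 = 7^1*13^1*89^1 = 8099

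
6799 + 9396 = 16195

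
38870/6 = 19435/3 = 6478.33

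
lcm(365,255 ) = 18615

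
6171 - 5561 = 610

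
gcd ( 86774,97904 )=2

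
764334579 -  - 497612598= 1261947177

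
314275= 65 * 4835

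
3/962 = 3/962 = 0.00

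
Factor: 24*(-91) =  - 2184 = - 2^3 * 3^1 * 7^1 *13^1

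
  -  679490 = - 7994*85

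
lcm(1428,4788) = 81396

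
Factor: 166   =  2^1*83^1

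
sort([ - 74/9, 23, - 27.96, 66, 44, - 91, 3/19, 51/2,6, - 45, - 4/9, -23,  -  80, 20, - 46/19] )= [ - 91, -80, - 45 , - 27.96, - 23, - 74/9, - 46/19, - 4/9,3/19,6,  20, 23, 51/2,44, 66 ]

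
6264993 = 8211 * 763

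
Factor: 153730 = 2^1 * 5^1 *15373^1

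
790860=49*16140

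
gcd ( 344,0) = 344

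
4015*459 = 1842885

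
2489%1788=701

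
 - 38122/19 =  - 38122/19 = - 2006.42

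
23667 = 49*483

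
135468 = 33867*4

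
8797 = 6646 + 2151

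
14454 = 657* 22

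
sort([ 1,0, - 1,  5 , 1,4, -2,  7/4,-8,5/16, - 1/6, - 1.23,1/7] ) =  [ - 8, - 2, - 1.23,-1, - 1/6, 0,1/7,5/16, 1,1,7/4,4,5 ] 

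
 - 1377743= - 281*4903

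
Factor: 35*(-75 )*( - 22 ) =57750 =2^1*3^1*5^3*7^1*11^1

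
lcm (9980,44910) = 89820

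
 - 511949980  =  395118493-907068473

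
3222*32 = 103104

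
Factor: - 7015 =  - 5^1*23^1*61^1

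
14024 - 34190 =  - 20166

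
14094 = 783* 18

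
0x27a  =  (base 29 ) lp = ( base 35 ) I4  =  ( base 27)ND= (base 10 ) 634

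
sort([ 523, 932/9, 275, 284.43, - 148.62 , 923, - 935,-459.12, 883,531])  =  [ - 935, - 459.12,-148.62, 932/9, 275, 284.43,523,531, 883, 923 ] 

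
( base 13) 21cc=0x127B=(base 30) 57l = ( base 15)1606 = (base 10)4731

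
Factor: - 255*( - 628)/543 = 2^2  *  5^1 * 17^1*157^1*181^( -1) = 53380/181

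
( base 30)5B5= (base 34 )467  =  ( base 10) 4835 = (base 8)11343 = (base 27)6h2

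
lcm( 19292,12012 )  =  636636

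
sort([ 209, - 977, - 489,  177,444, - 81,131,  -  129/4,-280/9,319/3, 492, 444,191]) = [ -977,-489, - 81 , - 129/4, - 280/9, 319/3,131,177,191,  209,444, 444,492]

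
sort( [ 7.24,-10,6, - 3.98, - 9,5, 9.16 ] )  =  [ - 10, - 9, - 3.98, 5,6,7.24, 9.16]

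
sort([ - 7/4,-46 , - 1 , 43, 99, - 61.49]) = [ - 61.49, - 46,-7/4,-1, 43, 99 ]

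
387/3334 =387/3334= 0.12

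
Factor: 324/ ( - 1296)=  - 1/4 = - 2^( - 2 )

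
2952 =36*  82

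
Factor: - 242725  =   - 5^2*7^1*19^1*73^1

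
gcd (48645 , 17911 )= 1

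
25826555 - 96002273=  - 70175718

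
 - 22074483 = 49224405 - 71298888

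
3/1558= 3/1558 = 0.00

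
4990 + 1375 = 6365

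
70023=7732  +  62291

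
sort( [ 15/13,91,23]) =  [ 15/13,23, 91]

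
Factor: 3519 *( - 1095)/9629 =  - 3^3 * 5^1*17^1*23^1*73^1*9629^( - 1 ) = - 3853305/9629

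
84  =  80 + 4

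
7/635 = 7/635 =0.01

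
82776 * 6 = 496656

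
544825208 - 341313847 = 203511361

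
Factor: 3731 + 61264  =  3^1*5^1 * 7^1 * 619^1= 64995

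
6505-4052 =2453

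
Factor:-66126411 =  -  3^2*13^1*565183^1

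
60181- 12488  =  47693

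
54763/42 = 54763/42 = 1303.88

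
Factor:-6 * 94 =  - 2^2*3^1*47^1 = - 564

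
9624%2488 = 2160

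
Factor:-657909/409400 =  - 2^( - 3) * 3^3* 5^ (  -  2 )*7^1*23^( - 1)*59^2 * 89^(  -  1)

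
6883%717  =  430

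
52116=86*606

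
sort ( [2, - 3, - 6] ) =[ - 6,  -  3,  2] 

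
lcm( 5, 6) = 30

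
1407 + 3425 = 4832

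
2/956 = 1/478 = 0.00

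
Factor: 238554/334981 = 2^1* 3^2*29^1 * 733^( - 1 ) = 522/733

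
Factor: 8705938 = 2^1*17^1*256057^1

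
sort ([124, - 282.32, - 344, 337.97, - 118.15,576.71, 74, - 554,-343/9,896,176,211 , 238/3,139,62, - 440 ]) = [- 554, - 440, - 344, - 282.32, - 118.15, - 343/9,62,  74 , 238/3 , 124, 139,176,211,337.97, 576.71, 896]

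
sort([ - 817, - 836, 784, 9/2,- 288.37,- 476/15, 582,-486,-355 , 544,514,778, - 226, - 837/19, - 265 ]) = [ - 836, - 817, - 486, - 355, - 288.37, - 265, - 226 , - 837/19, - 476/15, 9/2,514,544,582, 778, 784]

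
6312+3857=10169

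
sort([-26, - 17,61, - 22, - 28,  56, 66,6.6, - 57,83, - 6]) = [ - 57, - 28, - 26, - 22 , - 17, - 6,6.6,56, 61 , 66,83]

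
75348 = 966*78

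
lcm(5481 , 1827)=5481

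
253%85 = 83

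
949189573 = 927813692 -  - 21375881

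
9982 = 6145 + 3837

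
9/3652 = 9/3652=0.00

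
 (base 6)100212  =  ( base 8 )17260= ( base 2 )1111010110000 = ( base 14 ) 2c12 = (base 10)7856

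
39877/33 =39877/33 = 1208.39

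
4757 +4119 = 8876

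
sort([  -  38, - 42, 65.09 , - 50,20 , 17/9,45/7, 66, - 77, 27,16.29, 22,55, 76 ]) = [ - 77, - 50 , - 42, - 38, 17/9,45/7, 16.29,  20,22,27,55, 65.09,  66,  76]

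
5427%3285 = 2142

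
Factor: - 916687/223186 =-2^( - 1)*229^1 * 4003^1*111593^( - 1) 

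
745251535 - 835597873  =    -  90346338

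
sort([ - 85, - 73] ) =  [ - 85, - 73 ] 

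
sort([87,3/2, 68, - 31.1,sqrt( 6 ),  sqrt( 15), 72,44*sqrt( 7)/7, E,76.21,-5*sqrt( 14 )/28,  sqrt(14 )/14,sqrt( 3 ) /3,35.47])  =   [-31.1, - 5*sqrt( 14 )/28, sqrt( 14)/14,sqrt( 3 ) /3,3/2,sqrt(6 ),E,sqrt( 15 ), 44*sqrt( 7 )/7,  35.47,68,72, 76.21,87]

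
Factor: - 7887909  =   - 3^1* 797^1 * 3299^1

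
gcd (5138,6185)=1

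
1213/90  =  1213/90 = 13.48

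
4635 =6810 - 2175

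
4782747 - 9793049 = - 5010302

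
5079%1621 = 216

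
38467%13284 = 11899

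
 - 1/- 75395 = 1/75395 = 0.00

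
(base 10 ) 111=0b1101111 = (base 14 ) 7d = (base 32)3f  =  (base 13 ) 87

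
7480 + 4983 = 12463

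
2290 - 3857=-1567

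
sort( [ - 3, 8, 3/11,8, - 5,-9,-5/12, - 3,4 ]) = [ - 9, - 5, - 3, - 3, - 5/12, 3/11,  4,8,  8]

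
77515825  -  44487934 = 33027891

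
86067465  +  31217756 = 117285221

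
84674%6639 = 5006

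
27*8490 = 229230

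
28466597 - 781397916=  - 752931319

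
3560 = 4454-894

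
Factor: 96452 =2^2 *24113^1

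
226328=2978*76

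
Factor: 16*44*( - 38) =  - 26752 = - 2^7*11^1 * 19^1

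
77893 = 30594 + 47299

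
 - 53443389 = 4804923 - 58248312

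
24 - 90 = -66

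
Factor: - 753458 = -2^1*376729^1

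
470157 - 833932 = -363775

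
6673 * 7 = 46711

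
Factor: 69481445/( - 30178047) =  - 3^( - 1)*5^1*11^1*23^( - 1 )*437363^ ( - 1 )*1263299^1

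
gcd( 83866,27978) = 2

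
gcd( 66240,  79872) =192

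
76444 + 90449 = 166893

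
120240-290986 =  - 170746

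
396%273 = 123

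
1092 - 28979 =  - 27887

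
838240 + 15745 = 853985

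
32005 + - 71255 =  - 39250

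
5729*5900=33801100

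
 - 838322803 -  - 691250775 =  - 147072028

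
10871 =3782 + 7089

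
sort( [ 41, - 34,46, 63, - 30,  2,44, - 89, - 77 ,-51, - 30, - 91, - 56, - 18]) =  [ - 91,  -  89, - 77,-56, - 51, - 34, - 30,-30, - 18, 2, 41,44,46 , 63 ]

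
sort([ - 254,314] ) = [ - 254,314] 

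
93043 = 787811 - 694768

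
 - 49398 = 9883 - 59281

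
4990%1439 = 673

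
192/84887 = 192/84887 =0.00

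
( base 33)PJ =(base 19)268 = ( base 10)844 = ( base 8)1514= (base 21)1j4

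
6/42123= 2/14041=   0.00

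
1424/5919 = 1424/5919 =0.24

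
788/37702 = 394/18851 = 0.02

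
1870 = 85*22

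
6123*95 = 581685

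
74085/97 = 763  +  74/97 = 763.76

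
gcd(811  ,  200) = 1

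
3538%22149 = 3538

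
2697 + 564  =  3261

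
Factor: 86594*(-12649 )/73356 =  -2^ ( - 1 )*3^ (  -  1 ) *7^1*13^1*29^1*139^1*1493^1*6113^(-1 ) = -  547663753/36678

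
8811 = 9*979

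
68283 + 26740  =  95023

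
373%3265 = 373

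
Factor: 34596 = 2^2*3^2 * 31^2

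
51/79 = 51/79= 0.65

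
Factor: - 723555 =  - 3^2*5^1*7^1*2297^1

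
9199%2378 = 2065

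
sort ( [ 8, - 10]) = [ - 10,8] 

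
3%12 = 3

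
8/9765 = 8/9765 = 0.00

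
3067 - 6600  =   - 3533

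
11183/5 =2236 + 3/5 = 2236.60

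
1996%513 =457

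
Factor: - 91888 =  - 2^4*5743^1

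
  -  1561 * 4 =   -  6244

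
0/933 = 0 = 0.00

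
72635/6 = 72635/6 = 12105.83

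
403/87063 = 403/87063 = 0.00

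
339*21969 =7447491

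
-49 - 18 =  - 67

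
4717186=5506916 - 789730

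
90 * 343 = 30870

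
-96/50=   -  48/25= - 1.92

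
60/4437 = 20/1479  =  0.01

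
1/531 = 1/531 = 0.00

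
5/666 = 5/666 = 0.01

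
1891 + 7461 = 9352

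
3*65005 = 195015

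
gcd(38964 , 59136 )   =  12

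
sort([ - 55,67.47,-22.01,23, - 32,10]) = [ - 55,-32,-22.01,10,23, 67.47 ] 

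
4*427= 1708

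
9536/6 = 4768/3   =  1589.33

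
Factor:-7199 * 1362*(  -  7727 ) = 2^1*3^1*23^1 * 227^1*313^1*7727^1 = 75763528626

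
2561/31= 2561/31 = 82.61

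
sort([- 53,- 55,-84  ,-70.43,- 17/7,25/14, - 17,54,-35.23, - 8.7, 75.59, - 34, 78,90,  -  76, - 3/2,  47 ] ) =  [-84, - 76,  -  70.43,-55,  -  53, - 35.23, - 34,- 17,- 8.7, - 17/7, - 3/2,25/14, 47, 54,75.59, 78,  90] 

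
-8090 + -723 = -8813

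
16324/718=8162/359 = 22.74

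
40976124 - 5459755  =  35516369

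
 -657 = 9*(- 73)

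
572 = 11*52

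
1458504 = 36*40514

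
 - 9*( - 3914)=35226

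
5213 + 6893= 12106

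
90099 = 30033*3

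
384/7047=128/2349 = 0.05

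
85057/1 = 85057 = 85057.00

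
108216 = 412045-303829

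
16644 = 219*76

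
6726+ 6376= 13102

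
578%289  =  0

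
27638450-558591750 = -530953300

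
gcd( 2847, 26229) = 3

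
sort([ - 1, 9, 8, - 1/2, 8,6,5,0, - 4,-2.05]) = [-4,-2.05,  -  1 , - 1/2,0,5, 6,  8,8 , 9]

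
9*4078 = 36702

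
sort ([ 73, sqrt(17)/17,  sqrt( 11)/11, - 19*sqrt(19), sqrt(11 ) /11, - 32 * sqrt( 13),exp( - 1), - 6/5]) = [ - 32*sqrt(13),  -  19*sqrt ( 19), - 6/5,sqrt( 17)/17,sqrt (11 )/11, sqrt( 11 ) /11,  exp ( - 1), 73]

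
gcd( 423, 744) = 3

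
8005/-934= - 9 + 401/934 = - 8.57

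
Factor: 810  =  2^1*3^4*5^1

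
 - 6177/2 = -3089 + 1/2 = -3088.50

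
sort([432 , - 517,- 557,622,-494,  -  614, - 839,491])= [-839, - 614,-557,  -  517,-494,432,491, 622]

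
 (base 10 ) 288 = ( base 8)440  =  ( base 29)9R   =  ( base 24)c0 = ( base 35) 88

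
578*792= 457776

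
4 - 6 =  - 2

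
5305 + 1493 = 6798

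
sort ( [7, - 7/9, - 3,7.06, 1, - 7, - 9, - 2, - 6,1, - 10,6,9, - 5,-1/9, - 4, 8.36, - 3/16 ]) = [ - 10, - 9,-7 , - 6 , -5, - 4, - 3, - 2,  -  7/9, - 3/16,-1/9,1,1,6,7,7.06,8.36 , 9]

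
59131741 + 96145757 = 155277498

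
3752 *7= 26264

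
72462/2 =36231 = 36231.00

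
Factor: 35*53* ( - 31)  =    -  57505 =- 5^1  *7^1*31^1 *53^1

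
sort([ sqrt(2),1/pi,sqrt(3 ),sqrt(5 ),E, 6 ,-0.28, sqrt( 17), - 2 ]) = [ -2, - 0.28,1/pi,sqrt( 2 ),sqrt(3 ),sqrt (5 ),E,sqrt( 17),6 ]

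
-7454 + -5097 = -12551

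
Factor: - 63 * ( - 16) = 1008 = 2^4 * 3^2*7^1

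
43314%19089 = 5136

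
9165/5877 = 3055/1959=   1.56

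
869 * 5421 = 4710849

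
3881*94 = 364814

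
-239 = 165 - 404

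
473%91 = 18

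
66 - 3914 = -3848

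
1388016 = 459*3024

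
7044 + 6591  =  13635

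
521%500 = 21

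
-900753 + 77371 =-823382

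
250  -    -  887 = 1137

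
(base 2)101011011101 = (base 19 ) 7D7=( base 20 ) 6j1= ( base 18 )8a9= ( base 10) 2781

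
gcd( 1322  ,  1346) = 2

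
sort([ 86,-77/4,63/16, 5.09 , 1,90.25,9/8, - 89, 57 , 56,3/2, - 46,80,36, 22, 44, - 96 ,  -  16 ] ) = [ - 96, - 89,-46 ,-77/4, - 16, 1 , 9/8 , 3/2,63/16,5.09,22, 36, 44,56, 57 , 80,86,90.25]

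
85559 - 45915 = 39644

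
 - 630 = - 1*630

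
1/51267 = 1/51267 = 0.00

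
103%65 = 38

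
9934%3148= 490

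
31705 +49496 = 81201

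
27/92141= 27/92141=   0.00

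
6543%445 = 313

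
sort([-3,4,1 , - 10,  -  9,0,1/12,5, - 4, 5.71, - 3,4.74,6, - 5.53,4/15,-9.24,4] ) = [ - 10,-9.24, - 9, - 5.53, - 4, - 3,-3,0 , 1/12, 4/15, 1, 4, 4,4.74, 5,5.71, 6] 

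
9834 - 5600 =4234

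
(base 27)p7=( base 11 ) 570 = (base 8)1252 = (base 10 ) 682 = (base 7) 1663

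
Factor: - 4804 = - 2^2 * 1201^1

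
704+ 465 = 1169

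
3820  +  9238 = 13058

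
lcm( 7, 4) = 28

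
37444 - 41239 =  - 3795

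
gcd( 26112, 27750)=6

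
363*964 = 349932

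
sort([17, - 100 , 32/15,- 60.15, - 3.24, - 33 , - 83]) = [ - 100, - 83 ,-60.15, - 33, -3.24, 32/15,  17]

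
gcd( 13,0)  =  13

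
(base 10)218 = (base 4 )3122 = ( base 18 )c2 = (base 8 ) 332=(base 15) E8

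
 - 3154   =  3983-7137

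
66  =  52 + 14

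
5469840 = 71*77040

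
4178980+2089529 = 6268509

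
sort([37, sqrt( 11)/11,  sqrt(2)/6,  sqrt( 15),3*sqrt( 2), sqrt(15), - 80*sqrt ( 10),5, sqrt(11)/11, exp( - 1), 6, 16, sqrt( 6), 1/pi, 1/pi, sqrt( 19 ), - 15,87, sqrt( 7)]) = [ - 80*sqrt(10), - 15 , sqrt( 2)/6, sqrt( 11 ) /11, sqrt( 11)/11, 1/pi, 1/pi, exp( - 1), sqrt( 6 ), sqrt( 7 ),  sqrt(15 ),sqrt( 15), 3*sqrt( 2 ),sqrt( 19),5,  6,16,37,87]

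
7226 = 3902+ 3324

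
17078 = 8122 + 8956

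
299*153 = 45747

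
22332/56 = 5583/14 = 398.79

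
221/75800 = 221/75800 = 0.00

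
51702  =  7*7386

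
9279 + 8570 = 17849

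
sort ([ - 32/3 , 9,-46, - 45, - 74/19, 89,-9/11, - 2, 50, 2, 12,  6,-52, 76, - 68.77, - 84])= [ - 84 , - 68.77, - 52, - 46, - 45, - 32/3, - 74/19 , - 2, - 9/11,  2,6,9,  12,50, 76,89]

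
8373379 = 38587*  217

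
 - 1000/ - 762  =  1 + 119/381 = 1.31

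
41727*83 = 3463341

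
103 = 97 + 6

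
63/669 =21/223 = 0.09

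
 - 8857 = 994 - 9851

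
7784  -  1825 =5959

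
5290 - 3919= 1371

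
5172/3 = 1724 = 1724.00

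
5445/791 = 6 + 699/791 = 6.88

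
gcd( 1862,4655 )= 931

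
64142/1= 64142=64142.00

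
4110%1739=632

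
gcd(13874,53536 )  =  14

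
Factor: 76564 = 2^2*19141^1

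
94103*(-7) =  - 658721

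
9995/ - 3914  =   - 9995/3914 = - 2.55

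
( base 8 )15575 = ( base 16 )1b7d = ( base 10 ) 7037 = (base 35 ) 5q2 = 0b1101101111101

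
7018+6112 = 13130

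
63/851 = 63/851 = 0.07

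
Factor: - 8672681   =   - 67^1*129443^1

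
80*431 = 34480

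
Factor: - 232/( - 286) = 2^2*11^ ( - 1)*13^(-1 )*29^1 = 116/143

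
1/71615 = 1/71615  =  0.00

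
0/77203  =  0 = 0.00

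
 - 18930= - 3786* 5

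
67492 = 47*1436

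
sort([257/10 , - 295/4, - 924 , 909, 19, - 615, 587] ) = [ - 924, - 615, - 295/4,19  ,  257/10,587,909] 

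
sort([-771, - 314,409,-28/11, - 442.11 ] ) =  [ -771, - 442.11,-314,-28/11, 409 ] 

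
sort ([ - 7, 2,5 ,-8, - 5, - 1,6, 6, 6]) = [ - 8, - 7,-5, - 1,2,5, 6, 6, 6 ]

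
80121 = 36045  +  44076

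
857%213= 5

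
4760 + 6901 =11661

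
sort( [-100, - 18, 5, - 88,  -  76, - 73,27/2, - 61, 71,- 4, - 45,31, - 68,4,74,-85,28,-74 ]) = [ - 100,-88,-85, -76, - 74,-73, - 68, - 61, -45,  -  18,-4,4,5,27/2, 28,31,  71,74]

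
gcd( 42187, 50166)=1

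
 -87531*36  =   - 3151116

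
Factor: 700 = 2^2*5^2*7^1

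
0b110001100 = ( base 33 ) C0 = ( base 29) DJ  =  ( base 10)396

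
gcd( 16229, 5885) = 1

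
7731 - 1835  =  5896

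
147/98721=7/4701 = 0.00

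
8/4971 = 8/4971 = 0.00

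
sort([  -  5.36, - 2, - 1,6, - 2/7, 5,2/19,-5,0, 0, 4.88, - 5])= [ - 5.36,-5, - 5, - 2, - 1, - 2/7, 0, 0 , 2/19, 4.88, 5,6 ] 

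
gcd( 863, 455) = 1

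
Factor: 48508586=2^1*7^1*593^1*5843^1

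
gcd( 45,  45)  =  45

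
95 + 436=531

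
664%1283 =664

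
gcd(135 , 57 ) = 3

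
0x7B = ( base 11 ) 102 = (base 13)96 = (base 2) 1111011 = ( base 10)123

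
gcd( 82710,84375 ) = 45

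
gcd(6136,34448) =8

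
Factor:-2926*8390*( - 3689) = 2^2*5^1*7^2 * 11^1*17^1 * 19^1*31^1 *839^1 = 90561777460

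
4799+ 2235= 7034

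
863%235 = 158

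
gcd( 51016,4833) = 1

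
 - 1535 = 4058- 5593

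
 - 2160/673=-4 + 532/673 = - 3.21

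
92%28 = 8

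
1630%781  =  68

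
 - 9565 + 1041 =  - 8524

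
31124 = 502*62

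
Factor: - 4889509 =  - 4889509^1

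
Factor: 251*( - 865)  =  -5^1 * 173^1*251^1 = - 217115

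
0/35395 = 0 = 0.00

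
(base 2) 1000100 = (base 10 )68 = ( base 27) 2e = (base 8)104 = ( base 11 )62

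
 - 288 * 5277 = -1519776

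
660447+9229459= 9889906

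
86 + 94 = 180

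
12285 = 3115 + 9170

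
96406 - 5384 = 91022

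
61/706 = 61/706=0.09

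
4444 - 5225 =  - 781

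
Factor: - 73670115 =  - 3^1*5^1 * 509^1*9649^1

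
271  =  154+117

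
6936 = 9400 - 2464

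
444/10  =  222/5 = 44.40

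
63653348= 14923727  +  48729621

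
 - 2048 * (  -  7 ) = 14336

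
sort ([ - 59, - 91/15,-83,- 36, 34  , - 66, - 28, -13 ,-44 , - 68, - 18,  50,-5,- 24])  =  [  -  83, - 68, - 66  , - 59, -44,-36, - 28 , - 24, - 18, - 13 ,-91/15, - 5,34, 50]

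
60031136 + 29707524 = 89738660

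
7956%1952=148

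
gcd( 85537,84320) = 1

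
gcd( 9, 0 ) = 9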